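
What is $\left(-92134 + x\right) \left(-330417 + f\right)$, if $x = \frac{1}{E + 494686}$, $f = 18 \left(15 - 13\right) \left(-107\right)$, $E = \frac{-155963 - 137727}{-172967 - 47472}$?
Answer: $\frac{258340144301604873441}{8388336988} \approx 3.0798 \cdot 10^{10}$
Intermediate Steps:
$E = \frac{293690}{220439}$ ($E = - \frac{293690}{-220439} = \left(-293690\right) \left(- \frac{1}{220439}\right) = \frac{293690}{220439} \approx 1.3323$)
$f = -3852$ ($f = 18 \cdot 2 \left(-107\right) = 36 \left(-107\right) = -3852$)
$x = \frac{220439}{109048380844}$ ($x = \frac{1}{\frac{293690}{220439} + 494686} = \frac{1}{\frac{109048380844}{220439}} = \frac{220439}{109048380844} \approx 2.0215 \cdot 10^{-6}$)
$\left(-92134 + x\right) \left(-330417 + f\right) = \left(-92134 + \frac{220439}{109048380844}\right) \left(-330417 - 3852\right) = \left(- \frac{10047063520460657}{109048380844}\right) \left(-334269\right) = \frac{258340144301604873441}{8388336988}$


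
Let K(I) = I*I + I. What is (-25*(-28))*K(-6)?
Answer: 21000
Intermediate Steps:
K(I) = I + I² (K(I) = I² + I = I + I²)
(-25*(-28))*K(-6) = (-25*(-28))*(-6*(1 - 6)) = 700*(-6*(-5)) = 700*30 = 21000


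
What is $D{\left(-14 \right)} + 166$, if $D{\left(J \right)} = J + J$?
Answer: $138$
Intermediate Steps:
$D{\left(J \right)} = 2 J$
$D{\left(-14 \right)} + 166 = 2 \left(-14\right) + 166 = -28 + 166 = 138$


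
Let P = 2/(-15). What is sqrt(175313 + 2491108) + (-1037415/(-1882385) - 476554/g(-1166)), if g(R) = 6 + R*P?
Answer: -1345335890022/455913647 + 3*sqrt(296269) ≈ -1317.9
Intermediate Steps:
P = -2/15 (P = 2*(-1/15) = -2/15 ≈ -0.13333)
g(R) = 6 - 2*R/15 (g(R) = 6 + R*(-2/15) = 6 - 2*R/15)
sqrt(175313 + 2491108) + (-1037415/(-1882385) - 476554/g(-1166)) = sqrt(175313 + 2491108) + (-1037415/(-1882385) - 476554/(6 - 2/15*(-1166))) = sqrt(2666421) + (-1037415*(-1/1882385) - 476554/(6 + 2332/15)) = 3*sqrt(296269) + (207483/376477 - 476554/2422/15) = 3*sqrt(296269) + (207483/376477 - 476554*15/2422) = 3*sqrt(296269) + (207483/376477 - 3574155/1211) = 3*sqrt(296269) - 1345335890022/455913647 = -1345335890022/455913647 + 3*sqrt(296269)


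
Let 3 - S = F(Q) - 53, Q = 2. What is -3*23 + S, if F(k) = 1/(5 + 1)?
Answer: -79/6 ≈ -13.167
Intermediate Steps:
F(k) = ⅙ (F(k) = 1/6 = ⅙)
S = 335/6 (S = 3 - (⅙ - 53) = 3 - 1*(-317/6) = 3 + 317/6 = 335/6 ≈ 55.833)
-3*23 + S = -3*23 + 335/6 = -69 + 335/6 = -79/6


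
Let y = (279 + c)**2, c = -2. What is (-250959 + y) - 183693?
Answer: -357923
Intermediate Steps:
y = 76729 (y = (279 - 2)**2 = 277**2 = 76729)
(-250959 + y) - 183693 = (-250959 + 76729) - 183693 = -174230 - 183693 = -357923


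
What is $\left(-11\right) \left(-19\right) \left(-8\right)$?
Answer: $-1672$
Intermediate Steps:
$\left(-11\right) \left(-19\right) \left(-8\right) = 209 \left(-8\right) = -1672$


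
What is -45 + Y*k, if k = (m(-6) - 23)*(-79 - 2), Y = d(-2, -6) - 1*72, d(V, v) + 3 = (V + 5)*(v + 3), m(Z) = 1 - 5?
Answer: -183753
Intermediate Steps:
m(Z) = -4
d(V, v) = -3 + (3 + v)*(5 + V) (d(V, v) = -3 + (V + 5)*(v + 3) = -3 + (5 + V)*(3 + v) = -3 + (3 + v)*(5 + V))
Y = -84 (Y = (12 + 3*(-2) + 5*(-6) - 2*(-6)) - 1*72 = (12 - 6 - 30 + 12) - 72 = -12 - 72 = -84)
k = 2187 (k = (-4 - 23)*(-79 - 2) = -27*(-81) = 2187)
-45 + Y*k = -45 - 84*2187 = -45 - 183708 = -183753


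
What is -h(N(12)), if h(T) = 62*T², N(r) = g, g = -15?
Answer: -13950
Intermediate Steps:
N(r) = -15
-h(N(12)) = -62*(-15)² = -62*225 = -1*13950 = -13950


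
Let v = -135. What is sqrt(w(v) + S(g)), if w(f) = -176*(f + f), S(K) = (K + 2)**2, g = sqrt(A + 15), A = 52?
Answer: sqrt(47591 + 4*sqrt(67)) ≈ 218.23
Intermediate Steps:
g = sqrt(67) (g = sqrt(52 + 15) = sqrt(67) ≈ 8.1853)
S(K) = (2 + K)**2
w(f) = -352*f
sqrt(w(v) + S(g)) = sqrt(-352*(-135) + (2 + sqrt(67))**2) = sqrt(47520 + (2 + sqrt(67))**2)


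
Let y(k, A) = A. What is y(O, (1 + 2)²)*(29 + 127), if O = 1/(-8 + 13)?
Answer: 1404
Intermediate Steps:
O = ⅕ (O = 1/5 = ⅕ ≈ 0.20000)
y(O, (1 + 2)²)*(29 + 127) = (1 + 2)²*(29 + 127) = 3²*156 = 9*156 = 1404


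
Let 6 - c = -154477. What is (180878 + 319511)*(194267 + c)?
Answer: 174510663750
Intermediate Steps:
c = 154483 (c = 6 - 1*(-154477) = 6 + 154477 = 154483)
(180878 + 319511)*(194267 + c) = (180878 + 319511)*(194267 + 154483) = 500389*348750 = 174510663750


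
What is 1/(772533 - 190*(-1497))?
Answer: 1/1056963 ≈ 9.4611e-7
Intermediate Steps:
1/(772533 - 190*(-1497)) = 1/(772533 + 284430) = 1/1056963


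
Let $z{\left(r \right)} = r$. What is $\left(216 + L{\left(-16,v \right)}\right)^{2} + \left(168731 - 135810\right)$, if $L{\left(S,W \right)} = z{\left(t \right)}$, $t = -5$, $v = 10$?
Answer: $77442$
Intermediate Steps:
$L{\left(S,W \right)} = -5$
$\left(216 + L{\left(-16,v \right)}\right)^{2} + \left(168731 - 135810\right) = \left(216 - 5\right)^{2} + \left(168731 - 135810\right) = 211^{2} + \left(168731 - 135810\right) = 44521 + 32921 = 77442$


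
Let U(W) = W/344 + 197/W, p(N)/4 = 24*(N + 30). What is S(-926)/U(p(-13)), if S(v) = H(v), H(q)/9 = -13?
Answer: -8210592/341399 ≈ -24.050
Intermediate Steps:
H(q) = -117 (H(q) = 9*(-13) = -117)
S(v) = -117
p(N) = 2880 + 96*N (p(N) = 4*(24*(N + 30)) = 4*(24*(30 + N)) = 4*(720 + 24*N) = 2880 + 96*N)
U(W) = 197/W + W/344 (U(W) = W*(1/344) + 197/W = W/344 + 197/W = 197/W + W/344)
S(-926)/U(p(-13)) = -117/(197/(2880 + 96*(-13)) + (2880 + 96*(-13))/344) = -117/(197/(2880 - 1248) + (2880 - 1248)/344) = -117/(197/1632 + (1/344)*1632) = -117/(197*(1/1632) + 204/43) = -117/(197/1632 + 204/43) = -117/341399/70176 = -117*70176/341399 = -8210592/341399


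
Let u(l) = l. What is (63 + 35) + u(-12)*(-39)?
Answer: 566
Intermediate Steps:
(63 + 35) + u(-12)*(-39) = (63 + 35) - 12*(-39) = 98 + 468 = 566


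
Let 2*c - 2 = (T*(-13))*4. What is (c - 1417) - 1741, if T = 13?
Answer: -3495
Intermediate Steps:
c = -337 (c = 1 + ((13*(-13))*4)/2 = 1 + (-169*4)/2 = 1 + (½)*(-676) = 1 - 338 = -337)
(c - 1417) - 1741 = (-337 - 1417) - 1741 = -1754 - 1741 = -3495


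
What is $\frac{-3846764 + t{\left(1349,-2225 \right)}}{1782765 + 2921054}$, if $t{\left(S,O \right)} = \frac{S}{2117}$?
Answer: $- \frac{8143598039}{9957984823} \approx -0.8178$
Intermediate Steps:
$t{\left(S,O \right)} = \frac{S}{2117}$ ($t{\left(S,O \right)} = S \frac{1}{2117} = \frac{S}{2117}$)
$\frac{-3846764 + t{\left(1349,-2225 \right)}}{1782765 + 2921054} = \frac{-3846764 + \frac{1}{2117} \cdot 1349}{1782765 + 2921054} = \frac{-3846764 + \frac{1349}{2117}}{4703819} = \left(- \frac{8143598039}{2117}\right) \frac{1}{4703819} = - \frac{8143598039}{9957984823}$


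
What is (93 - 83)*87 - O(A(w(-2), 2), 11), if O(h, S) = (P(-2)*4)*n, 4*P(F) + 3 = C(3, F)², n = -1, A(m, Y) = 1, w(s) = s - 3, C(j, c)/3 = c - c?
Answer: 867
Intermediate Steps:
C(j, c) = 0 (C(j, c) = 3*(c - c) = 3*0 = 0)
w(s) = -3 + s
P(F) = -¾ (P(F) = -¾ + (¼)*0² = -¾ + (¼)*0 = -¾ + 0 = -¾)
O(h, S) = 3 (O(h, S) = -¾*4*(-1) = -3*(-1) = 3)
(93 - 83)*87 - O(A(w(-2), 2), 11) = (93 - 83)*87 - 1*3 = 10*87 - 3 = 870 - 3 = 867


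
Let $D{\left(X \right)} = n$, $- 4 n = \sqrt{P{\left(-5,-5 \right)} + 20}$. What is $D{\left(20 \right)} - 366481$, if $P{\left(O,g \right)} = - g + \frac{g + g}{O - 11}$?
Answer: $-366481 - \frac{\sqrt{410}}{16} \approx -3.6648 \cdot 10^{5}$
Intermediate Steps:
$P{\left(O,g \right)} = - g + \frac{2 g}{-11 + O}$
$n = - \frac{\sqrt{410}}{16}$ ($n = - \frac{\sqrt{- \frac{5 \left(13 - -5\right)}{-11 - 5} + 20}}{4} = - \frac{\sqrt{- \frac{5 \left(13 + 5\right)}{-16} + 20}}{4} = - \frac{\sqrt{\left(-5\right) \left(- \frac{1}{16}\right) 18 + 20}}{4} = - \frac{\sqrt{\frac{45}{8} + 20}}{4} = - \frac{\sqrt{\frac{205}{8}}}{4} = - \frac{\frac{1}{4} \sqrt{410}}{4} = - \frac{\sqrt{410}}{16} \approx -1.2655$)
$D{\left(X \right)} = - \frac{\sqrt{410}}{16}$
$D{\left(20 \right)} - 366481 = - \frac{\sqrt{410}}{16} - 366481 = -366481 - \frac{\sqrt{410}}{16}$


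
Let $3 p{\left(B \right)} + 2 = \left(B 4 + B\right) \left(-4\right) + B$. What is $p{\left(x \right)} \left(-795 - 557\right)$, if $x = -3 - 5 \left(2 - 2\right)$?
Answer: $- \frac{74360}{3} \approx -24787.0$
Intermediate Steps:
$x = -3$ ($x = -3 - 0 = -3 + 0 = -3$)
$p{\left(B \right)} = - \frac{2}{3} - \frac{19 B}{3}$ ($p{\left(B \right)} = - \frac{2}{3} + \frac{\left(B 4 + B\right) \left(-4\right) + B}{3} = - \frac{2}{3} + \frac{\left(4 B + B\right) \left(-4\right) + B}{3} = - \frac{2}{3} + \frac{5 B \left(-4\right) + B}{3} = - \frac{2}{3} + \frac{- 20 B + B}{3} = - \frac{2}{3} + \frac{\left(-19\right) B}{3} = - \frac{2}{3} - \frac{19 B}{3}$)
$p{\left(x \right)} \left(-795 - 557\right) = \left(- \frac{2}{3} - -19\right) \left(-795 - 557\right) = \left(- \frac{2}{3} + 19\right) \left(-1352\right) = \frac{55}{3} \left(-1352\right) = - \frac{74360}{3}$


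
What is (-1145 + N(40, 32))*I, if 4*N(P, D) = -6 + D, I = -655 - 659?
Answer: 1495989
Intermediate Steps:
I = -1314
N(P, D) = -3/2 + D/4 (N(P, D) = (-6 + D)/4 = -3/2 + D/4)
(-1145 + N(40, 32))*I = (-1145 + (-3/2 + (1/4)*32))*(-1314) = (-1145 + (-3/2 + 8))*(-1314) = (-1145 + 13/2)*(-1314) = -2277/2*(-1314) = 1495989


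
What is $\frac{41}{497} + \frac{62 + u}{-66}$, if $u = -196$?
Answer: $\frac{34652}{16401} \approx 2.1128$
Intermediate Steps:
$\frac{41}{497} + \frac{62 + u}{-66} = \frac{41}{497} + \frac{62 - 196}{-66} = 41 \cdot \frac{1}{497} - - \frac{67}{33} = \frac{41}{497} + \frac{67}{33} = \frac{34652}{16401}$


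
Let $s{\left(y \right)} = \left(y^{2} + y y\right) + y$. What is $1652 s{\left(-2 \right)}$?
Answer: $9912$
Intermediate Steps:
$s{\left(y \right)} = y + 2 y^{2}$ ($s{\left(y \right)} = \left(y^{2} + y^{2}\right) + y = 2 y^{2} + y = y + 2 y^{2}$)
$1652 s{\left(-2 \right)} = 1652 \left(- 2 \left(1 + 2 \left(-2\right)\right)\right) = 1652 \left(- 2 \left(1 - 4\right)\right) = 1652 \left(\left(-2\right) \left(-3\right)\right) = 1652 \cdot 6 = 9912$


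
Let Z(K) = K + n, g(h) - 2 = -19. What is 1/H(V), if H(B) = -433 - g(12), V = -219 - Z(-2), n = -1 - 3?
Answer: -1/416 ≈ -0.0024038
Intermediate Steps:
n = -4
g(h) = -17 (g(h) = 2 - 19 = -17)
Z(K) = -4 + K (Z(K) = K - 4 = -4 + K)
V = -213 (V = -219 - (-4 - 2) = -219 - 1*(-6) = -219 + 6 = -213)
H(B) = -416 (H(B) = -433 - 1*(-17) = -433 + 17 = -416)
1/H(V) = 1/(-416) = -1/416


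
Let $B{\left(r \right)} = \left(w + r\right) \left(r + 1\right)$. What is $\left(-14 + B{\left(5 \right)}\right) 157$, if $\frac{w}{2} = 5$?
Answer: $11932$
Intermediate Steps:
$w = 10$ ($w = 2 \cdot 5 = 10$)
$B{\left(r \right)} = \left(1 + r\right) \left(10 + r\right)$ ($B{\left(r \right)} = \left(10 + r\right) \left(r + 1\right) = \left(10 + r\right) \left(1 + r\right) = \left(1 + r\right) \left(10 + r\right)$)
$\left(-14 + B{\left(5 \right)}\right) 157 = \left(-14 + \left(10 + 5^{2} + 11 \cdot 5\right)\right) 157 = \left(-14 + \left(10 + 25 + 55\right)\right) 157 = \left(-14 + 90\right) 157 = 76 \cdot 157 = 11932$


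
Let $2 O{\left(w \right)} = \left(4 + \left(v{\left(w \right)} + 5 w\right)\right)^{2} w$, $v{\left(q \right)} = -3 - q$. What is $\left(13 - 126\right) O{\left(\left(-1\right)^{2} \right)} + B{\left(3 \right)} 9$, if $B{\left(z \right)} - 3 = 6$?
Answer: $- \frac{2663}{2} \approx -1331.5$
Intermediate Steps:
$B{\left(z \right)} = 9$ ($B{\left(z \right)} = 3 + 6 = 9$)
$O{\left(w \right)} = \frac{w \left(1 + 4 w\right)^{2}}{2}$ ($O{\left(w \right)} = \frac{\left(4 + \left(\left(-3 - w\right) + 5 w\right)\right)^{2} w}{2} = \frac{\left(4 + \left(-3 + 4 w\right)\right)^{2} w}{2} = \frac{\left(1 + 4 w\right)^{2} w}{2} = \frac{w \left(1 + 4 w\right)^{2}}{2}$)
$\left(13 - 126\right) O{\left(\left(-1\right)^{2} \right)} + B{\left(3 \right)} 9 = \left(13 - 126\right) \frac{\left(-1\right)^{2} \left(1 + 4 \left(-1\right)^{2}\right)^{2}}{2} + 9 \cdot 9 = \left(13 - 126\right) \frac{1}{2} \cdot 1 \left(1 + 4 \cdot 1\right)^{2} + 81 = - 113 \cdot \frac{1}{2} \cdot 1 \left(1 + 4\right)^{2} + 81 = - 113 \cdot \frac{1}{2} \cdot 1 \cdot 5^{2} + 81 = - 113 \cdot \frac{1}{2} \cdot 1 \cdot 25 + 81 = \left(-113\right) \frac{25}{2} + 81 = - \frac{2825}{2} + 81 = - \frac{2663}{2}$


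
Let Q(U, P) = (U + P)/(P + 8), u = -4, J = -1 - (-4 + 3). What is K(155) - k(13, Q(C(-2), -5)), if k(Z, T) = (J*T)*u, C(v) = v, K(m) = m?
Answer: 155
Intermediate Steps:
J = 0 (J = -1 - 1*(-1) = -1 + 1 = 0)
Q(U, P) = (P + U)/(8 + P)
k(Z, T) = 0 (k(Z, T) = (0*T)*(-4) = 0*(-4) = 0)
K(155) - k(13, Q(C(-2), -5)) = 155 - 1*0 = 155 + 0 = 155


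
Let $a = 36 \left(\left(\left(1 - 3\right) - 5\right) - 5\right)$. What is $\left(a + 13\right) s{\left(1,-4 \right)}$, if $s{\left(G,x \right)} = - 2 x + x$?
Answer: $-1676$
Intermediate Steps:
$s{\left(G,x \right)} = - x$
$a = -432$ ($a = 36 \left(\left(\left(1 - 3\right) - 5\right) - 5\right) = 36 \left(\left(-2 - 5\right) - 5\right) = 36 \left(-7 - 5\right) = 36 \left(-12\right) = -432$)
$\left(a + 13\right) s{\left(1,-4 \right)} = \left(-432 + 13\right) \left(\left(-1\right) \left(-4\right)\right) = \left(-419\right) 4 = -1676$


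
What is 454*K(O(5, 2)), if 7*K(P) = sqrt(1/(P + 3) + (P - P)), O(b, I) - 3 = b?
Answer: 454*sqrt(11)/77 ≈ 19.555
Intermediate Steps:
O(b, I) = 3 + b
K(P) = sqrt(1/(3 + P))/7 (K(P) = sqrt(1/(P + 3) + (P - P))/7 = sqrt(1/(3 + P) + 0)/7 = sqrt(1/(3 + P))/7)
454*K(O(5, 2)) = 454*(sqrt(1/(3 + (3 + 5)))/7) = 454*(sqrt(1/(3 + 8))/7) = 454*(sqrt(1/11)/7) = 454*((sqrt(11)/11)/7) = 454*(sqrt(11)/77) = 454*sqrt(11)/77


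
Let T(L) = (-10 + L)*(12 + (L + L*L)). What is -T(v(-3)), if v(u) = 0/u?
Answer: 120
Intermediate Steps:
v(u) = 0
T(L) = (-10 + L)*(12 + L + L²) (T(L) = (-10 + L)*(12 + (L + L²)) = (-10 + L)*(12 + L + L²))
-T(v(-3)) = -(-120 + 0³ - 9*0² + 2*0) = -(-120 + 0 - 9*0 + 0) = -(-120 + 0 + 0 + 0) = -1*(-120) = 120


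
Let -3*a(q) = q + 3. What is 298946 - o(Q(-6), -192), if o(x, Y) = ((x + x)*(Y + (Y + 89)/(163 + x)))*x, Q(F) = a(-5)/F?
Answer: 5916534419/19791 ≈ 2.9895e+5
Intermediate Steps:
a(q) = -1 - q/3 (a(q) = -(q + 3)/3 = -(3 + q)/3 = -1 - q/3)
Q(F) = 2/(3*F) (Q(F) = (-1 - 1/3*(-5))/F = (-1 + 5/3)/F = 2/(3*F))
o(x, Y) = 2*x**2*(Y + (89 + Y)/(163 + x)) (o(x, Y) = ((2*x)*(Y + (89 + Y)/(163 + x)))*x = (2*x*(Y + (89 + Y)/(163 + x)))*x = 2*x**2*(Y + (89 + Y)/(163 + x)))
298946 - o(Q(-6), -192) = 298946 - 2*((2/3)/(-6))**2*(89 + 164*(-192) - 128/(-6))/(163 + (2/3)/(-6)) = 298946 - 2*((2/3)*(-1/6))**2*(89 - 31488 - 128*(-1)/6)/(163 + (2/3)*(-1/6)) = 298946 - 2*(-1/9)**2*(89 - 31488 - 192*(-1/9))/(163 - 1/9) = 298946 - 2*(89 - 31488 + 64/3)/(81*1466/9) = 298946 - 2*9*(-94133)/(81*1466*3) = 298946 - 1*(-94133/19791) = 298946 + 94133/19791 = 5916534419/19791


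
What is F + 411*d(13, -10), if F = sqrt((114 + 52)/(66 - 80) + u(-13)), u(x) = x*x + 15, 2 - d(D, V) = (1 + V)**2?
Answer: -32469 + sqrt(8435)/7 ≈ -32456.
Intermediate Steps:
d(D, V) = 2 - (1 + V)**2
u(x) = 15 + x**2 (u(x) = x**2 + 15 = 15 + x**2)
F = sqrt(8435)/7 (F = sqrt((114 + 52)/(66 - 80) + (15 + (-13)**2)) = sqrt(166/(-14) + (15 + 169)) = sqrt(166*(-1/14) + 184) = sqrt(-83/7 + 184) = sqrt(1205/7) = sqrt(8435)/7 ≈ 13.120)
F + 411*d(13, -10) = sqrt(8435)/7 + 411*(2 - (1 - 10)**2) = sqrt(8435)/7 + 411*(2 - 1*(-9)**2) = sqrt(8435)/7 + 411*(2 - 1*81) = sqrt(8435)/7 + 411*(2 - 81) = sqrt(8435)/7 + 411*(-79) = sqrt(8435)/7 - 32469 = -32469 + sqrt(8435)/7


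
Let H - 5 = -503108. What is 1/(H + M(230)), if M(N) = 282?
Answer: -1/502821 ≈ -1.9888e-6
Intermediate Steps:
H = -503103 (H = 5 - 503108 = -503103)
1/(H + M(230)) = 1/(-503103 + 282) = 1/(-502821) = -1/502821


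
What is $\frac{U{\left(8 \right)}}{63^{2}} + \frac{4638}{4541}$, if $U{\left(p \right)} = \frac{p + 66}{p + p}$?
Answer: $\frac{147433793}{144185832} \approx 1.0225$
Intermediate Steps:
$U{\left(p \right)} = \frac{66 + p}{2 p}$
$\frac{U{\left(8 \right)}}{63^{2}} + \frac{4638}{4541} = \frac{\frac{1}{2} \cdot \frac{1}{8} \left(66 + 8\right)}{63^{2}} + \frac{4638}{4541} = \frac{\frac{1}{2} \cdot \frac{1}{8} \cdot 74}{3969} + 4638 \cdot \frac{1}{4541} = \frac{37}{8} \cdot \frac{1}{3969} + \frac{4638}{4541} = \frac{37}{31752} + \frac{4638}{4541} = \frac{147433793}{144185832}$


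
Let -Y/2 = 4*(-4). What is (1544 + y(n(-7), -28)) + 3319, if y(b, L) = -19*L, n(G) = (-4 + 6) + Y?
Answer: 5395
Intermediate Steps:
Y = 32 (Y = -8*(-4) = -2*(-16) = 32)
n(G) = 34 (n(G) = (-4 + 6) + 32 = 2 + 32 = 34)
(1544 + y(n(-7), -28)) + 3319 = (1544 - 19*(-28)) + 3319 = (1544 + 532) + 3319 = 2076 + 3319 = 5395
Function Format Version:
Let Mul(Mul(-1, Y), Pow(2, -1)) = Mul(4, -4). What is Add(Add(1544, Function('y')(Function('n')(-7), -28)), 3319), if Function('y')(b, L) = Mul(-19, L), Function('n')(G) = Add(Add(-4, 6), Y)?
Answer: 5395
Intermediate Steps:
Y = 32 (Y = Mul(-2, Mul(4, -4)) = Mul(-2, -16) = 32)
Function('n')(G) = 34 (Function('n')(G) = Add(Add(-4, 6), 32) = Add(2, 32) = 34)
Add(Add(1544, Function('y')(Function('n')(-7), -28)), 3319) = Add(Add(1544, Mul(-19, -28)), 3319) = Add(Add(1544, 532), 3319) = Add(2076, 3319) = 5395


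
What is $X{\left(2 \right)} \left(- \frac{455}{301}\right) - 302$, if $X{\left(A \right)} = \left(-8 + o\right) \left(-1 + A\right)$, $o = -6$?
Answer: $- \frac{12076}{43} \approx -280.84$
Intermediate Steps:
$X{\left(A \right)} = 14 - 14 A$ ($X{\left(A \right)} = \left(-8 - 6\right) \left(-1 + A\right) = - 14 \left(-1 + A\right) = 14 - 14 A$)
$X{\left(2 \right)} \left(- \frac{455}{301}\right) - 302 = \left(14 - 28\right) \left(- \frac{455}{301}\right) - 302 = \left(14 - 28\right) \left(\left(-455\right) \frac{1}{301}\right) - 302 = \left(-14\right) \left(- \frac{65}{43}\right) - 302 = \frac{910}{43} - 302 = - \frac{12076}{43}$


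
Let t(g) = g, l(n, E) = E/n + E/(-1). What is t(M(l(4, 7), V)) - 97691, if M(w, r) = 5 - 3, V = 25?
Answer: -97689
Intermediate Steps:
l(n, E) = -E + E/n (l(n, E) = E/n + E*(-1) = E/n - E = -E + E/n)
M(w, r) = 2
t(M(l(4, 7), V)) - 97691 = 2 - 97691 = -97689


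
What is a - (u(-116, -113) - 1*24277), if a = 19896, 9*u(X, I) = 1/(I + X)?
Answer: 91040554/2061 ≈ 44173.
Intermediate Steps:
u(X, I) = 1/(9*(I + X))
a - (u(-116, -113) - 1*24277) = 19896 - (1/(9*(-113 - 116)) - 1*24277) = 19896 - ((⅑)/(-229) - 24277) = 19896 - ((⅑)*(-1/229) - 24277) = 19896 - (-1/2061 - 24277) = 19896 - 1*(-50034898/2061) = 19896 + 50034898/2061 = 91040554/2061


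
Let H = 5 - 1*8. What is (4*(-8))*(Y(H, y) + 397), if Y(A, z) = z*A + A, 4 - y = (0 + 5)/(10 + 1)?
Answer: -134944/11 ≈ -12268.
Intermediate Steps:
y = 39/11 (y = 4 - (0 + 5)/(10 + 1) = 4 - 5/11 = 39/11 ≈ 3.5455)
H = -3 (H = 5 - 8 = -3)
Y(A, z) = A + A*z (Y(A, z) = A*z + A = A + A*z)
(4*(-8))*(Y(H, y) + 397) = (4*(-8))*(-3*(1 + 39/11) + 397) = -32*(-3*50/11 + 397) = -32*(-150/11 + 397) = -32*4217/11 = -134944/11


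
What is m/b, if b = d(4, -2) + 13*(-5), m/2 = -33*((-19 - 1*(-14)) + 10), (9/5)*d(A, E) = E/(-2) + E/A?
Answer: 1188/233 ≈ 5.0987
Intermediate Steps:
d(A, E) = -5*E/18 + 5*E/(9*A) (d(A, E) = 5*(E/(-2) + E/A)/9 = 5*(E*(-½) + E/A)/9 = 5*(-E/2 + E/A)/9 = -5*E/18 + 5*E/(9*A))
m = -330 (m = 2*(-33*((-19 - 1*(-14)) + 10)) = 2*(-33*((-19 + 14) + 10)) = 2*(-33*(-5 + 10)) = 2*(-33*5) = 2*(-165) = -330)
b = -1165/18 (b = (5/18)*(-2)*(2 - 1*4)/4 + 13*(-5) = (5/18)*(-2)*(¼)*(2 - 4) - 65 = (5/18)*(-2)*(¼)*(-2) - 65 = 5/18 - 65 = -1165/18 ≈ -64.722)
m/b = -330/(-1165/18) = -330*(-18/1165) = 1188/233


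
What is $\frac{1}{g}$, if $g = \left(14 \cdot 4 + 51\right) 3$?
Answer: $\frac{1}{321} \approx 0.0031153$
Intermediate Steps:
$g = 321$ ($g = \left(56 + 51\right) 3 = 107 \cdot 3 = 321$)
$\frac{1}{g} = \frac{1}{321}$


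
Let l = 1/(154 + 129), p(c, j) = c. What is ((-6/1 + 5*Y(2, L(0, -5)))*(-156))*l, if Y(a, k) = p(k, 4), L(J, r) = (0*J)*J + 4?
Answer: -2184/283 ≈ -7.7173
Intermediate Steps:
L(J, r) = 4 (L(J, r) = 0*J + 4 = 0 + 4 = 4)
Y(a, k) = k
l = 1/283 ≈ 0.0035336
((-6/1 + 5*Y(2, L(0, -5)))*(-156))*l = ((-6/1 + 5*4)*(-156))*(1/283) = ((-6*1 + 20)*(-156))*(1/283) = ((-6 + 20)*(-156))*(1/283) = (14*(-156))*(1/283) = -2184*1/283 = -2184/283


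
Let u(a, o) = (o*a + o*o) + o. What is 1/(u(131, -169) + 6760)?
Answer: 1/13013 ≈ 7.6846e-5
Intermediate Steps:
u(a, o) = o + o**2 + a*o (u(a, o) = (a*o + o**2) + o = (o**2 + a*o) + o = o + o**2 + a*o)
1/(u(131, -169) + 6760) = 1/(-169*(1 + 131 - 169) + 6760) = 1/(-169*(-37) + 6760) = 1/(6253 + 6760) = 1/13013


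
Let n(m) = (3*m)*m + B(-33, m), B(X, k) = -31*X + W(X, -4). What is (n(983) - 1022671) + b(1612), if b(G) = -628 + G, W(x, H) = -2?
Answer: 1878201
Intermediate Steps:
B(X, k) = -2 - 31*X (B(X, k) = -31*X - 2 = -2 - 31*X)
n(m) = 1021 + 3*m**2 (n(m) = (3*m)*m + (-2 - 31*(-33)) = 3*m**2 + (-2 + 1023) = 3*m**2 + 1021 = 1021 + 3*m**2)
(n(983) - 1022671) + b(1612) = ((1021 + 3*983**2) - 1022671) + (-628 + 1612) = ((1021 + 3*966289) - 1022671) + 984 = ((1021 + 2898867) - 1022671) + 984 = (2899888 - 1022671) + 984 = 1877217 + 984 = 1878201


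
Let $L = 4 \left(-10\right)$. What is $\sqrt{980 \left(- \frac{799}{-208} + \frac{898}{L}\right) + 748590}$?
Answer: $\frac{\sqrt{493718979}}{26} \approx 854.61$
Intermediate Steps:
$L = -40$
$\sqrt{980 \left(- \frac{799}{-208} + \frac{898}{L}\right) + 748590} = \sqrt{980 \left(- \frac{799}{-208} + \frac{898}{-40}\right) + 748590} = \sqrt{980 \left(\left(-799\right) \left(- \frac{1}{208}\right) + 898 \left(- \frac{1}{40}\right)\right) + 748590} = \sqrt{980 \left(\frac{799}{208} - \frac{449}{20}\right) + 748590} = \sqrt{980 \left(- \frac{19353}{1040}\right) + 748590} = \sqrt{- \frac{948297}{52} + 748590} = \sqrt{\frac{37978383}{52}} = \frac{\sqrt{493718979}}{26}$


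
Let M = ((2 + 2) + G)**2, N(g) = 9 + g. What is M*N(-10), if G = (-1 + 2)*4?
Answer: -64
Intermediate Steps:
G = 4 (G = 1*4 = 4)
M = 64 (M = ((2 + 2) + 4)**2 = (4 + 4)**2 = 8**2 = 64)
M*N(-10) = 64*(9 - 10) = 64*(-1) = -64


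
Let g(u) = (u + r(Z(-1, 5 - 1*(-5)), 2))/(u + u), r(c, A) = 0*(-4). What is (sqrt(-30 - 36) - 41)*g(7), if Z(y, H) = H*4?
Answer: -41/2 + I*sqrt(66)/2 ≈ -20.5 + 4.062*I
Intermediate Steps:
Z(y, H) = 4*H
r(c, A) = 0
g(u) = 1/2 (g(u) = (u + 0)/(u + u) = u/((2*u)) = u*(1/(2*u)) = 1/2)
(sqrt(-30 - 36) - 41)*g(7) = (sqrt(-30 - 36) - 41)*(1/2) = (sqrt(-66) - 41)*(1/2) = (I*sqrt(66) - 41)*(1/2) = (-41 + I*sqrt(66))*(1/2) = -41/2 + I*sqrt(66)/2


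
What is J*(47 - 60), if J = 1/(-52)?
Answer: 1/4 ≈ 0.25000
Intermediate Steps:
J = -1/52 ≈ -0.019231
J*(47 - 60) = -(47 - 60)/52 = -1/52*(-13) = 1/4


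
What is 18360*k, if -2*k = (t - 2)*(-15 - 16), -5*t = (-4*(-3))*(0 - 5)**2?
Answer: -17643960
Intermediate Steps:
t = -60 (t = -(-4*(-3))*(0 - 5)**2/5 = -12*(-5)**2/5 = -12*25/5 = -1/5*300 = -60)
k = -961 (k = -(-60 - 2)*(-15 - 16)/2 = -(-31)*(-31) = -1/2*1922 = -961)
18360*k = 18360*(-961) = -17643960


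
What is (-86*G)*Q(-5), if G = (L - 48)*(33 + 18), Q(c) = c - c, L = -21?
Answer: 0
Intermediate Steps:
Q(c) = 0
G = -3519 (G = (-21 - 48)*(33 + 18) = -69*51 = -3519)
(-86*G)*Q(-5) = -86*(-3519)*0 = 302634*0 = 0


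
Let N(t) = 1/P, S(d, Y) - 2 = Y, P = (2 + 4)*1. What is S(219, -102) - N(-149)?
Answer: -601/6 ≈ -100.17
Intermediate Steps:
P = 6 (P = 6*1 = 6)
S(d, Y) = 2 + Y
N(t) = ⅙ (N(t) = 1/6 = ⅙)
S(219, -102) - N(-149) = (2 - 102) - 1*⅙ = -100 - ⅙ = -601/6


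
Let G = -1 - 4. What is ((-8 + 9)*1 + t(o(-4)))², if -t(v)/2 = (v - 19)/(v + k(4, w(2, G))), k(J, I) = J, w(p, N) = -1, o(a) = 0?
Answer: 441/4 ≈ 110.25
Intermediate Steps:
G = -5
t(v) = -2*(-19 + v)/(4 + v) (t(v) = -2*(v - 19)/(v + 4) = -2*(-19 + v)/(4 + v))
((-8 + 9)*1 + t(o(-4)))² = ((-8 + 9)*1 + 2*(19 - 1*0)/(4 + 0))² = (1*1 + 2*(19 + 0)/4)² = (1 + 2*(¼)*19)² = (1 + 19/2)² = (21/2)² = 441/4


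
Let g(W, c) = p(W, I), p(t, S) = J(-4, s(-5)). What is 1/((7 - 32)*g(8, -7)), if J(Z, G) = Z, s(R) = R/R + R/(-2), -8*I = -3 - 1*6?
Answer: 1/100 ≈ 0.010000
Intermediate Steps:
I = 9/8 (I = -(-3 - 1*6)/8 = -(-3 - 6)/8 = -⅛*(-9) = 9/8 ≈ 1.1250)
s(R) = 1 - R/2 (s(R) = 1 + R*(-½) = 1 - R/2)
p(t, S) = -4
g(W, c) = -4
1/((7 - 32)*g(8, -7)) = 1/((7 - 32)*(-4)) = 1/(-25*(-4)) = 1/100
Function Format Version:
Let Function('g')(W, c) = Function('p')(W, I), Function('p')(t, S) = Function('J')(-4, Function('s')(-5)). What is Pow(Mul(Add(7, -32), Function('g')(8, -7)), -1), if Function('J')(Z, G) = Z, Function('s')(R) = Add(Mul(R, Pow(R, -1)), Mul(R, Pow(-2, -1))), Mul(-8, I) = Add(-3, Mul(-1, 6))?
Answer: Rational(1, 100) ≈ 0.010000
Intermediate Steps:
I = Rational(9, 8) (I = Mul(Rational(-1, 8), Add(-3, Mul(-1, 6))) = Mul(Rational(-1, 8), Add(-3, -6)) = Mul(Rational(-1, 8), -9) = Rational(9, 8) ≈ 1.1250)
Function('s')(R) = Add(1, Mul(Rational(-1, 2), R)) (Function('s')(R) = Add(1, Mul(R, Rational(-1, 2))) = Add(1, Mul(Rational(-1, 2), R)))
Function('p')(t, S) = -4
Function('g')(W, c) = -4
Pow(Mul(Add(7, -32), Function('g')(8, -7)), -1) = Pow(Mul(Add(7, -32), -4), -1) = Pow(Mul(-25, -4), -1) = Pow(100, -1) = Rational(1, 100)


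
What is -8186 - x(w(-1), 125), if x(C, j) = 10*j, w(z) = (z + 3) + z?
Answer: -9436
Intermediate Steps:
w(z) = 3 + 2*z (w(z) = (3 + z) + z = 3 + 2*z)
-8186 - x(w(-1), 125) = -8186 - 10*125 = -8186 - 1*1250 = -8186 - 1250 = -9436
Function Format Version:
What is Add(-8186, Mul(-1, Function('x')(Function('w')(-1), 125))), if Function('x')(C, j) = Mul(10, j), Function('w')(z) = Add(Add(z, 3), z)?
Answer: -9436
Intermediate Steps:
Function('w')(z) = Add(3, Mul(2, z)) (Function('w')(z) = Add(Add(3, z), z) = Add(3, Mul(2, z)))
Add(-8186, Mul(-1, Function('x')(Function('w')(-1), 125))) = Add(-8186, Mul(-1, Mul(10, 125))) = Add(-8186, Mul(-1, 1250)) = Add(-8186, -1250) = -9436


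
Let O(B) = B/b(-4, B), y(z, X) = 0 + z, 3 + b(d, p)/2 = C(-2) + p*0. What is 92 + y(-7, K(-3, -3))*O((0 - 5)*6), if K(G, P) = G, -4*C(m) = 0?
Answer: 57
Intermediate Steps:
C(m) = 0 (C(m) = -¼*0 = 0)
b(d, p) = -6 (b(d, p) = -6 + 2*(0 + p*0) = -6 + 2*(0 + 0) = -6 + 2*0 = -6 + 0 = -6)
y(z, X) = z
O(B) = -B/6 (O(B) = B/(-6) = B*(-⅙) = -B/6)
92 + y(-7, K(-3, -3))*O((0 - 5)*6) = 92 - (-7)*(0 - 5)*6/6 = 92 - (-7)*(-5*6)/6 = 92 - (-7)*(-30)/6 = 92 - 7*5 = 92 - 35 = 57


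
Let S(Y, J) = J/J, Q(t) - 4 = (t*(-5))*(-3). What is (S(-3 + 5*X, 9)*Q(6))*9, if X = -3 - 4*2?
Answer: 846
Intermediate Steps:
Q(t) = 4 + 15*t (Q(t) = 4 + (t*(-5))*(-3) = 4 - 5*t*(-3) = 4 + 15*t)
X = -11 (X = -3 - 8 = -11)
S(Y, J) = 1
(S(-3 + 5*X, 9)*Q(6))*9 = (1*(4 + 15*6))*9 = (1*(4 + 90))*9 = (1*94)*9 = 94*9 = 846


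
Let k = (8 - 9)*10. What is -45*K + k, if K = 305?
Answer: -13735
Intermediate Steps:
k = -10 (k = -1*10 = -10)
-45*K + k = -45*305 - 10 = -13725 - 10 = -13735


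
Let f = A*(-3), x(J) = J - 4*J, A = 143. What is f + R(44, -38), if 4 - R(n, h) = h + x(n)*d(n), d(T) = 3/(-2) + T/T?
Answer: -453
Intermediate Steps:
x(J) = -3*J
f = -429 (f = 143*(-3) = -429)
d(T) = -½ (d(T) = 3*(-½) + 1 = -3/2 + 1 = -½)
R(n, h) = 4 - h - 3*n/2 (R(n, h) = 4 - (h - 3*n*(-½)) = 4 - (h + 3*n/2) = 4 + (-h - 3*n/2) = 4 - h - 3*n/2)
f + R(44, -38) = -429 + (4 - 1*(-38) - 3/2*44) = -429 + (4 + 38 - 66) = -429 - 24 = -453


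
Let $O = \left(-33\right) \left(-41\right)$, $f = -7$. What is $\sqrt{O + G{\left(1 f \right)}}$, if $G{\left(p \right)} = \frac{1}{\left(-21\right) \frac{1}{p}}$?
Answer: $\frac{2 \sqrt{3045}}{3} \approx 36.788$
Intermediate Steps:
$O = 1353$
$G{\left(p \right)} = - \frac{p}{21}$
$\sqrt{O + G{\left(1 f \right)}} = \sqrt{1353 - \frac{1 \left(-7\right)}{21}} = \sqrt{1353 - - \frac{1}{3}} = \sqrt{1353 + \frac{1}{3}} = \sqrt{\frac{4060}{3}} = \frac{2 \sqrt{3045}}{3}$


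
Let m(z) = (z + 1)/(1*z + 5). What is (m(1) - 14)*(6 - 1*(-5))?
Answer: -451/3 ≈ -150.33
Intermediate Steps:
m(z) = (1 + z)/(5 + z) (m(z) = (1 + z)/(z + 5) = (1 + z)/(5 + z))
(m(1) - 14)*(6 - 1*(-5)) = ((1 + 1)/(5 + 1) - 14)*(6 - 1*(-5)) = (2/6 - 14)*(6 + 5) = ((⅙)*2 - 14)*11 = (⅓ - 14)*11 = -41/3*11 = -451/3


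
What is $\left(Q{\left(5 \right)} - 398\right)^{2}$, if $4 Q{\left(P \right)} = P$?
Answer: $\frac{2518569}{16} \approx 1.5741 \cdot 10^{5}$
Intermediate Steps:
$Q{\left(P \right)} = \frac{P}{4}$
$\left(Q{\left(5 \right)} - 398\right)^{2} = \left(\frac{1}{4} \cdot 5 - 398\right)^{2} = \left(\frac{5}{4} - 398\right)^{2} = \left(- \frac{1587}{4}\right)^{2} = \frac{2518569}{16}$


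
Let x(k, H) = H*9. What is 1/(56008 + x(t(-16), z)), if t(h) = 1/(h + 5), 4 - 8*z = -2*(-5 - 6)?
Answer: 4/223951 ≈ 1.7861e-5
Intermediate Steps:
z = -9/4 (z = ½ - (-1)*(-5 - 6)/4 = ½ - (-1)*(-11)/4 = ½ - ⅛*22 = ½ - 11/4 = -9/4 ≈ -2.2500)
t(h) = 1/(5 + h)
x(k, H) = 9*H
1/(56008 + x(t(-16), z)) = 1/(56008 + 9*(-9/4)) = 1/(56008 - 81/4) = 1/(223951/4) = 4/223951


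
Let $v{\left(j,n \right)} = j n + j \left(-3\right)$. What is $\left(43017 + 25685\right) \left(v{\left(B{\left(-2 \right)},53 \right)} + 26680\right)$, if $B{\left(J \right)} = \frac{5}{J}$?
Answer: $1824381610$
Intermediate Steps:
$v{\left(j,n \right)} = - 3 j + j n$ ($v{\left(j,n \right)} = j n - 3 j = - 3 j + j n$)
$\left(43017 + 25685\right) \left(v{\left(B{\left(-2 \right)},53 \right)} + 26680\right) = \left(43017 + 25685\right) \left(\frac{5}{-2} \left(-3 + 53\right) + 26680\right) = 68702 \left(5 \left(- \frac{1}{2}\right) 50 + 26680\right) = 68702 \left(\left(- \frac{5}{2}\right) 50 + 26680\right) = 68702 \left(-125 + 26680\right) = 68702 \cdot 26555 = 1824381610$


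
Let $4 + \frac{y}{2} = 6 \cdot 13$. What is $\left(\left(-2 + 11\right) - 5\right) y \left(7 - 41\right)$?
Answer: $-20128$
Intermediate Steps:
$y = 148$ ($y = -8 + 2 \cdot 6 \cdot 13 = -8 + 2 \cdot 78 = -8 + 156 = 148$)
$\left(\left(-2 + 11\right) - 5\right) y \left(7 - 41\right) = \left(\left(-2 + 11\right) - 5\right) 148 \left(7 - 41\right) = \left(9 - 5\right) 148 \left(-34\right) = 4 \cdot 148 \left(-34\right) = 592 \left(-34\right) = -20128$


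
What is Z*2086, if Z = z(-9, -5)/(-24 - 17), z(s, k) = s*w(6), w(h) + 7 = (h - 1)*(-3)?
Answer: -413028/41 ≈ -10074.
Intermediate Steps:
w(h) = -4 - 3*h (w(h) = -7 + (h - 1)*(-3) = -7 + (-1 + h)*(-3) = -7 + (3 - 3*h) = -4 - 3*h)
z(s, k) = -22*s (z(s, k) = s*(-4 - 3*6) = s*(-4 - 18) = s*(-22) = -22*s)
Z = -198/41 (Z = (-22*(-9))/(-24 - 17) = 198/(-41) = 198*(-1/41) = -198/41 ≈ -4.8293)
Z*2086 = -198/41*2086 = -413028/41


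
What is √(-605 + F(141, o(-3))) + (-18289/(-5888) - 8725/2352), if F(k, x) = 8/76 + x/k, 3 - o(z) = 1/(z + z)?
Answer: -522317/865536 + I*√17364772562/5358 ≈ -0.60346 + 24.594*I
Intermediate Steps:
o(z) = 3 - 1/(2*z) (o(z) = 3 - 1/(z + z) = 3 - 1/(2*z))
F(k, x) = 2/19 + x/k (F(k, x) = 8*(1/76) + x/k = 2/19 + x/k)
√(-605 + F(141, o(-3))) + (-18289/(-5888) - 8725/2352) = √(-605 + (2/19 + (3 - ½/(-3))/141)) + (-18289/(-5888) - 8725/2352) = √(-605 + (2/19 + (3 - ½*(-⅓))*(1/141))) + (-18289*(-1/5888) - 8725*1/2352) = √(-605 + (2/19 + (3 + ⅙)*(1/141))) + (18289/5888 - 8725/2352) = √(-605 + (2/19 + (19/6)*(1/141))) - 522317/865536 = √(-605 + (2/19 + 19/846)) - 522317/865536 = √(-605 + 2053/16074) - 522317/865536 = √(-9722717/16074) - 522317/865536 = I*√17364772562/5358 - 522317/865536 = -522317/865536 + I*√17364772562/5358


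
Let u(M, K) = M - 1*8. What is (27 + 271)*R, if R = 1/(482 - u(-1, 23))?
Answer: 298/491 ≈ 0.60693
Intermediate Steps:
u(M, K) = -8 + M (u(M, K) = M - 8 = -8 + M)
R = 1/491 (R = 1/(482 - (-8 - 1)) = 1/(482 - 1*(-9)) = 1/(482 + 9) = 1/491 ≈ 0.0020367)
(27 + 271)*R = (27 + 271)*(1/491) = 298*(1/491) = 298/491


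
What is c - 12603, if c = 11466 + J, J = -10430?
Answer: -11567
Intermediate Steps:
c = 1036 (c = 11466 - 10430 = 1036)
c - 12603 = 1036 - 12603 = -11567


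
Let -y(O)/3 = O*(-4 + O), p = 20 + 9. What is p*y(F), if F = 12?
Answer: -8352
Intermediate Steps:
p = 29
y(O) = -3*O*(-4 + O)
p*y(F) = 29*(3*12*(4 - 1*12)) = 29*(3*12*(4 - 12)) = 29*(3*12*(-8)) = 29*(-288) = -8352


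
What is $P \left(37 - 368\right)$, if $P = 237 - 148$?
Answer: $-29459$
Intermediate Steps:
$P = 89$
$P \left(37 - 368\right) = 89 \left(37 - 368\right) = 89 \left(-331\right) = -29459$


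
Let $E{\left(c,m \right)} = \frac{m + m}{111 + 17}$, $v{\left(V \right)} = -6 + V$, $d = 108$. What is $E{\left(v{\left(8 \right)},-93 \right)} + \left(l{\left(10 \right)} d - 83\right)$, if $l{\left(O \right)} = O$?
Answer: $\frac{63715}{64} \approx 995.55$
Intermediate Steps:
$E{\left(c,m \right)} = \frac{m}{64}$ ($E{\left(c,m \right)} = \frac{2 m}{128} = 2 m \frac{1}{128} = \frac{m}{64}$)
$E{\left(v{\left(8 \right)},-93 \right)} + \left(l{\left(10 \right)} d - 83\right) = \frac{1}{64} \left(-93\right) + \left(10 \cdot 108 - 83\right) = - \frac{93}{64} + \left(1080 - 83\right) = - \frac{93}{64} + 997 = \frac{63715}{64}$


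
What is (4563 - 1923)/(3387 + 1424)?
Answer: 2640/4811 ≈ 0.54874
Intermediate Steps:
(4563 - 1923)/(3387 + 1424) = 2640/4811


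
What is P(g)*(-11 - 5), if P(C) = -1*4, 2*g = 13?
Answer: 64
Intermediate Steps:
g = 13/2 (g = (½)*13 = 13/2 ≈ 6.5000)
P(C) = -4
P(g)*(-11 - 5) = -4*(-11 - 5) = -4*(-16) = 64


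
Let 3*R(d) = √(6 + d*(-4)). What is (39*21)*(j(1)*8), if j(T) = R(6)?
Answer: 6552*I*√2 ≈ 9265.9*I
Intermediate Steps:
R(d) = √(6 - 4*d)/3 (R(d) = √(6 + d*(-4))/3 = √(6 - 4*d)/3)
j(T) = I*√2 (j(T) = √(6 - 4*6)/3 = √(6 - 24)/3 = √(-18)/3 = (3*I*√2)/3 = I*√2)
(39*21)*(j(1)*8) = (39*21)*((I*√2)*8) = 819*(8*I*√2) = 6552*I*√2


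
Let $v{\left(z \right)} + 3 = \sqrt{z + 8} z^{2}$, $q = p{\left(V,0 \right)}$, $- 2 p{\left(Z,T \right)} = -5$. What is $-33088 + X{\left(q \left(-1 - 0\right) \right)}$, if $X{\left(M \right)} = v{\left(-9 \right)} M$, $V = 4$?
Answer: $- \frac{66161}{2} - \frac{405 i}{2} \approx -33081.0 - 202.5 i$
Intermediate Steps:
$p{\left(Z,T \right)} = \frac{5}{2}$ ($p{\left(Z,T \right)} = \left(- \frac{1}{2}\right) \left(-5\right) = \frac{5}{2}$)
$q = \frac{5}{2} \approx 2.5$
$v{\left(z \right)} = -3 + z^{2} \sqrt{8 + z}$ ($v{\left(z \right)} = -3 + \sqrt{z + 8} z^{2} = -3 + \sqrt{8 + z} z^{2} = -3 + z^{2} \sqrt{8 + z}$)
$X{\left(M \right)} = M \left(-3 + 81 i\right)$ ($X{\left(M \right)} = \left(-3 + \left(-9\right)^{2} \sqrt{8 - 9}\right) M = \left(-3 + 81 \sqrt{-1}\right) M = \left(-3 + 81 i\right) M = M \left(-3 + 81 i\right)$)
$-33088 + X{\left(q \left(-1 - 0\right) \right)} = -33088 + \frac{5 \left(-1 - 0\right)}{2} \left(-3 + 81 i\right) = -33088 + \frac{5 \left(-1 + 0\right)}{2} \left(-3 + 81 i\right) = -33088 + \frac{5}{2} \left(-1\right) \left(-3 + 81 i\right) = -33088 - \frac{5 \left(-3 + 81 i\right)}{2} = -33088 + \left(\frac{15}{2} - \frac{405 i}{2}\right) = - \frac{66161}{2} - \frac{405 i}{2}$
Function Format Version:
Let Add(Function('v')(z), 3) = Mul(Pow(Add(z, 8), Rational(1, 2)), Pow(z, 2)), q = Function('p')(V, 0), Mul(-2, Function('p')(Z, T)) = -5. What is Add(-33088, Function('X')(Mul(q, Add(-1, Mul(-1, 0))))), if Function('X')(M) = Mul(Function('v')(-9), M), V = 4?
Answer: Add(Rational(-66161, 2), Mul(Rational(-405, 2), I)) ≈ Add(-33081., Mul(-202.50, I))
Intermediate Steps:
Function('p')(Z, T) = Rational(5, 2) (Function('p')(Z, T) = Mul(Rational(-1, 2), -5) = Rational(5, 2))
q = Rational(5, 2) ≈ 2.5000
Function('v')(z) = Add(-3, Mul(Pow(z, 2), Pow(Add(8, z), Rational(1, 2)))) (Function('v')(z) = Add(-3, Mul(Pow(Add(z, 8), Rational(1, 2)), Pow(z, 2))) = Add(-3, Mul(Pow(Add(8, z), Rational(1, 2)), Pow(z, 2))) = Add(-3, Mul(Pow(z, 2), Pow(Add(8, z), Rational(1, 2)))))
Function('X')(M) = Mul(M, Add(-3, Mul(81, I))) (Function('X')(M) = Mul(Add(-3, Mul(Pow(-9, 2), Pow(Add(8, -9), Rational(1, 2)))), M) = Mul(Add(-3, Mul(81, Pow(-1, Rational(1, 2)))), M) = Mul(Add(-3, Mul(81, I)), M) = Mul(M, Add(-3, Mul(81, I))))
Add(-33088, Function('X')(Mul(q, Add(-1, Mul(-1, 0))))) = Add(-33088, Mul(Mul(Rational(5, 2), Add(-1, Mul(-1, 0))), Add(-3, Mul(81, I)))) = Add(-33088, Mul(Mul(Rational(5, 2), Add(-1, 0)), Add(-3, Mul(81, I)))) = Add(-33088, Mul(Mul(Rational(5, 2), -1), Add(-3, Mul(81, I)))) = Add(-33088, Mul(Rational(-5, 2), Add(-3, Mul(81, I)))) = Add(-33088, Add(Rational(15, 2), Mul(Rational(-405, 2), I))) = Add(Rational(-66161, 2), Mul(Rational(-405, 2), I))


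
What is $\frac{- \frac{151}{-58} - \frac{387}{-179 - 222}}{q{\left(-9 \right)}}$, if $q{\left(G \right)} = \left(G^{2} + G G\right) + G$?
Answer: $\frac{82997}{3558474} \approx 0.023324$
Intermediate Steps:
$q{\left(G \right)} = G + 2 G^{2}$ ($q{\left(G \right)} = \left(G^{2} + G^{2}\right) + G = 2 G^{2} + G = G + 2 G^{2}$)
$\frac{- \frac{151}{-58} - \frac{387}{-179 - 222}}{q{\left(-9 \right)}} = \frac{- \frac{151}{-58} - \frac{387}{-179 - 222}}{\left(-9\right) \left(1 + 2 \left(-9\right)\right)} = \frac{\left(-151\right) \left(- \frac{1}{58}\right) - \frac{387}{-401}}{\left(-9\right) \left(1 - 18\right)} = \frac{\frac{151}{58} - - \frac{387}{401}}{\left(-9\right) \left(-17\right)} = \frac{\frac{151}{58} + \frac{387}{401}}{153} = \frac{82997}{23258} \cdot \frac{1}{153} = \frac{82997}{3558474}$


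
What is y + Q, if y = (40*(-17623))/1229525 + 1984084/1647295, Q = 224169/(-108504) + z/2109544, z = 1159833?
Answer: -31084785067482302219/35121184102061540340 ≈ -0.88507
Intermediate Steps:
Q = -657287593/433511292 (Q = 224169/(-108504) + 1159833/2109544 = 224169*(-1/108504) + 1159833*(1/2109544) = -6793/3288 + 1159833/2109544 = -657287593/433511292 ≈ -1.5162)
y = 51130787548/81015615395 (y = -704920*1/1229525 + 1984084*(1/1647295) = -140984/245905 + 1984084/1647295 = 51130787548/81015615395 ≈ 0.63112)
y + Q = 51130787548/81015615395 - 657287593/433511292 = -31084785067482302219/35121184102061540340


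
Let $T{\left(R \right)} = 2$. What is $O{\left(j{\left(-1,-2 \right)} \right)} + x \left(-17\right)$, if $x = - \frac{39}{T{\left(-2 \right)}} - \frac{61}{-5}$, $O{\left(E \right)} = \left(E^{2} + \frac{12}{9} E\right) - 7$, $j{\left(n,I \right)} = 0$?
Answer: $\frac{1171}{10} \approx 117.1$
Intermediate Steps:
$O{\left(E \right)} = -7 + E^{2} + \frac{4 E}{3}$ ($O{\left(E \right)} = \left(E^{2} + 12 \cdot \frac{1}{9} E\right) - 7 = \left(E^{2} + \frac{4 E}{3}\right) - 7 = -7 + E^{2} + \frac{4 E}{3}$)
$x = - \frac{73}{10}$ ($x = - \frac{39}{2} - \frac{61}{-5} = \left(-39\right) \frac{1}{2} - - \frac{61}{5} = - \frac{39}{2} + \frac{61}{5} = - \frac{73}{10} \approx -7.3$)
$O{\left(j{\left(-1,-2 \right)} \right)} + x \left(-17\right) = \left(-7 + 0^{2} + \frac{4}{3} \cdot 0\right) - - \frac{1241}{10} = \left(-7 + 0 + 0\right) + \frac{1241}{10} = -7 + \frac{1241}{10} = \frac{1171}{10}$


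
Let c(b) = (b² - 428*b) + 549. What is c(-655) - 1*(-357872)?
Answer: 1067786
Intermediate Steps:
c(b) = 549 + b² - 428*b
c(-655) - 1*(-357872) = (549 + (-655)² - 428*(-655)) - 1*(-357872) = (549 + 429025 + 280340) + 357872 = 709914 + 357872 = 1067786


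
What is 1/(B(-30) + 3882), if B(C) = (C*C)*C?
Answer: -1/23118 ≈ -4.3256e-5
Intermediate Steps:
B(C) = C³ (B(C) = C²*C = C³)
1/(B(-30) + 3882) = 1/((-30)³ + 3882) = 1/(-27000 + 3882) = 1/(-23118) = -1/23118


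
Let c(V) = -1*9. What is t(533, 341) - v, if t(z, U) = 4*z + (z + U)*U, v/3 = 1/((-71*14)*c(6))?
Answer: 895095011/2982 ≈ 3.0017e+5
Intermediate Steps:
c(V) = -9
v = 1/2982 (v = 3/((-71*14*(-9))) = 3/((-994*(-9))) = 3/8946 = 3*(1/8946) = 1/2982 ≈ 0.00033535)
t(z, U) = 4*z + U*(U + z) (t(z, U) = 4*z + (U + z)*U = 4*z + U*(U + z))
t(533, 341) - v = (341**2 + 4*533 + 341*533) - 1*1/2982 = (116281 + 2132 + 181753) - 1/2982 = 300166 - 1/2982 = 895095011/2982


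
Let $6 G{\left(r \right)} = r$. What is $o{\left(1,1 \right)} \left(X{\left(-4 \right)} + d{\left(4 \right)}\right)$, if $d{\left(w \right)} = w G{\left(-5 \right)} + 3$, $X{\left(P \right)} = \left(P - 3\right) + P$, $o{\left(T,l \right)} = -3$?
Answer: $34$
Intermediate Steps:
$X{\left(P \right)} = -3 + 2 P$ ($X{\left(P \right)} = \left(-3 + P\right) + P = -3 + 2 P$)
$G{\left(r \right)} = \frac{r}{6}$
$d{\left(w \right)} = 3 - \frac{5 w}{6}$ ($d{\left(w \right)} = w \frac{1}{6} \left(-5\right) + 3 = w \left(- \frac{5}{6}\right) + 3 = - \frac{5 w}{6} + 3 = 3 - \frac{5 w}{6}$)
$o{\left(1,1 \right)} \left(X{\left(-4 \right)} + d{\left(4 \right)}\right) = - 3 \left(\left(-3 + 2 \left(-4\right)\right) + \left(3 - \frac{10}{3}\right)\right) = - 3 \left(\left(-3 - 8\right) + \left(3 - \frac{10}{3}\right)\right) = - 3 \left(-11 - \frac{1}{3}\right) = \left(-3\right) \left(- \frac{34}{3}\right) = 34$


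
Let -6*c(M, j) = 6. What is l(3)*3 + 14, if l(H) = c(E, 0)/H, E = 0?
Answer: 13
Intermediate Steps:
c(M, j) = -1 (c(M, j) = -⅙*6 = -1)
l(H) = -1/H
l(3)*3 + 14 = -1/3*3 + 14 = -1*⅓*3 + 14 = -⅓*3 + 14 = -1 + 14 = 13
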